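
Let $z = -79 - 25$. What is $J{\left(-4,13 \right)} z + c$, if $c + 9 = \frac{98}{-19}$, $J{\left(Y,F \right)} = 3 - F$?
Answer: $\frac{19491}{19} \approx 1025.8$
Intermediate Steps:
$z = -104$
$c = - \frac{269}{19}$ ($c = -9 + \frac{98}{-19} = -9 + 98 \left(- \frac{1}{19}\right) = -9 - \frac{98}{19} = - \frac{269}{19} \approx -14.158$)
$J{\left(-4,13 \right)} z + c = \left(3 - 13\right) \left(-104\right) - \frac{269}{19} = \left(-10\right) \left(-104\right) - \frac{269}{19} = 1040 - \frac{269}{19} = \frac{19491}{19}$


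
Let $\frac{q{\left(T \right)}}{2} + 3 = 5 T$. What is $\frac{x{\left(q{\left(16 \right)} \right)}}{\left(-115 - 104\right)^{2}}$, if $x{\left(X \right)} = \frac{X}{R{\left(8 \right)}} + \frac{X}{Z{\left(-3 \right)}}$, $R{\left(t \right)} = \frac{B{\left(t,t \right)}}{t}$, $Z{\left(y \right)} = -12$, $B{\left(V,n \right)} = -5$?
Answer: $- \frac{7777}{1438830} \approx -0.0054051$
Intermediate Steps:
$q{\left(T \right)} = -6 + 10 T$ ($q{\left(T \right)} = -6 + 2 \cdot 5 T = -6 + 10 T$)
$R{\left(t \right)} = - \frac{5}{t}$
$x{\left(X \right)} = - \frac{101 X}{60}$ ($x{\left(X \right)} = \frac{X}{\left(-5\right) \frac{1}{8}} + \frac{X}{-12} = \frac{X}{\left(-5\right) \frac{1}{8}} + X \left(- \frac{1}{12}\right) = \frac{X}{- \frac{5}{8}} - \frac{X}{12} = X \left(- \frac{8}{5}\right) - \frac{X}{12} = - \frac{8 X}{5} - \frac{X}{12} = - \frac{101 X}{60}$)
$\frac{x{\left(q{\left(16 \right)} \right)}}{\left(-115 - 104\right)^{2}} = \frac{\left(- \frac{101}{60}\right) \left(-6 + 10 \cdot 16\right)}{\left(-115 - 104\right)^{2}} = \frac{\left(- \frac{101}{60}\right) \left(-6 + 160\right)}{\left(-219\right)^{2}} = \frac{\left(- \frac{101}{60}\right) 154}{47961} = \left(- \frac{7777}{30}\right) \frac{1}{47961} = - \frac{7777}{1438830}$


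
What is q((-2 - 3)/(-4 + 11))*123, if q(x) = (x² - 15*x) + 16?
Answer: 164082/49 ≈ 3348.6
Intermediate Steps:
q(x) = 16 + x² - 15*x
q((-2 - 3)/(-4 + 11))*123 = (16 + ((-2 - 3)/(-4 + 11))² - 15*(-2 - 3)/(-4 + 11))*123 = (16 + (-5/7)² - (-75)/7)*123 = (16 + (-5*⅐)² - (-75)/7)*123 = (16 + (-5/7)² - 15*(-5/7))*123 = (16 + 25/49 + 75/7)*123 = (1334/49)*123 = 164082/49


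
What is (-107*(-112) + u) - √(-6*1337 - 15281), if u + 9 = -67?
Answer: 11908 - I*√23303 ≈ 11908.0 - 152.65*I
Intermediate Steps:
u = -76 (u = -9 - 67 = -76)
(-107*(-112) + u) - √(-6*1337 - 15281) = (-107*(-112) - 76) - √(-6*1337 - 15281) = (11984 - 76) - √(-8022 - 15281) = 11908 - √(-23303) = 11908 - I*√23303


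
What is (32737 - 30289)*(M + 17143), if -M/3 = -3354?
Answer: 66597840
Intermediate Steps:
M = 10062 (M = -3*(-3354) = 10062)
(32737 - 30289)*(M + 17143) = (32737 - 30289)*(10062 + 17143) = 2448*27205 = 66597840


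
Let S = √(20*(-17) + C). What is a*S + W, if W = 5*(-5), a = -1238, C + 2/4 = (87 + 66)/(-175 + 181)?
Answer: -25 - 3714*I*√35 ≈ -25.0 - 21972.0*I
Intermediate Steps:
C = 25 (C = -½ + (87 + 66)/(-175 + 181) = -½ + 153/6 = -½ + 153*(⅙) = -½ + 51/2 = 25)
S = 3*I*√35 (S = √(20*(-17) + 25) = √(-340 + 25) = √(-315) = 3*I*√35 ≈ 17.748*I)
W = -25
a*S + W = -3714*I*√35 - 25 = -25 - 3714*I*√35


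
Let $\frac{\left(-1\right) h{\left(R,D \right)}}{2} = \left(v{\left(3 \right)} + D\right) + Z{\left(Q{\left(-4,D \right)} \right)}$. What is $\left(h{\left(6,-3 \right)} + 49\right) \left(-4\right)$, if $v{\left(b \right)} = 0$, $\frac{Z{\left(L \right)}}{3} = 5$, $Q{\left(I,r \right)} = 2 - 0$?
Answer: $-100$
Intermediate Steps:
$Q{\left(I,r \right)} = 2$ ($Q{\left(I,r \right)} = 2 + 0 = 2$)
$Z{\left(L \right)} = 15$ ($Z{\left(L \right)} = 3 \cdot 5 = 15$)
$h{\left(R,D \right)} = -30 - 2 D$ ($h{\left(R,D \right)} = - 2 \left(\left(0 + D\right) + 15\right) = - 2 \left(D + 15\right) = - 2 \left(15 + D\right) = -30 - 2 D$)
$\left(h{\left(6,-3 \right)} + 49\right) \left(-4\right) = \left(\left(-30 - -6\right) + 49\right) \left(-4\right) = \left(\left(-30 + 6\right) + 49\right) \left(-4\right) = \left(-24 + 49\right) \left(-4\right) = 25 \left(-4\right) = -100$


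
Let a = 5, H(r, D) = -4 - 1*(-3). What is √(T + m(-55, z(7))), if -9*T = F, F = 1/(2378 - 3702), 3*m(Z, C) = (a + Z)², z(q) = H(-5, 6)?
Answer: √3286830331/1986 ≈ 28.868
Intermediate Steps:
H(r, D) = -1 (H(r, D) = -4 + 3 = -1)
z(q) = -1
m(Z, C) = (5 + Z)²/3
F = -1/1324 (F = 1/(-1324) = -1/1324 ≈ -0.00075529)
T = 1/11916 (T = -⅑*(-1/1324) = 1/11916 ≈ 8.3921e-5)
√(T + m(-55, z(7))) = √(1/11916 + (5 - 55)²/3) = √(1/11916 + (⅓)*(-50)²) = √(1/11916 + (⅓)*2500) = √(1/11916 + 2500/3) = √(9930001/11916) = √3286830331/1986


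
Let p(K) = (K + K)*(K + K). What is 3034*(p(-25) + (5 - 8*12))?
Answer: 7308906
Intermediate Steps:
p(K) = 4*K² (p(K) = (2*K)*(2*K) = 4*K²)
3034*(p(-25) + (5 - 8*12)) = 3034*(4*(-25)² + (5 - 8*12)) = 3034*(4*625 + (5 - 96)) = 3034*(2500 - 91) = 3034*2409 = 7308906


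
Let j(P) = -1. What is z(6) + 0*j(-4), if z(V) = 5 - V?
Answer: -1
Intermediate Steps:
z(6) + 0*j(-4) = (5 - 1*6) + 0*(-1) = (5 - 6) + 0 = -1 + 0 = -1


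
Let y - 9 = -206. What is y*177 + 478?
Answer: -34391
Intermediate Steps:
y = -197 (y = 9 - 206 = -197)
y*177 + 478 = -197*177 + 478 = -34869 + 478 = -34391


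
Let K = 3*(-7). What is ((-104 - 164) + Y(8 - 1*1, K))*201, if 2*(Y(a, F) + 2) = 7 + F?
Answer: -55677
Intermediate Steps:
K = -21
Y(a, F) = 3/2 + F/2 (Y(a, F) = -2 + (7 + F)/2 = -2 + (7/2 + F/2) = 3/2 + F/2)
((-104 - 164) + Y(8 - 1*1, K))*201 = ((-104 - 164) + (3/2 + (½)*(-21)))*201 = (-268 + (3/2 - 21/2))*201 = (-268 - 9)*201 = -277*201 = -55677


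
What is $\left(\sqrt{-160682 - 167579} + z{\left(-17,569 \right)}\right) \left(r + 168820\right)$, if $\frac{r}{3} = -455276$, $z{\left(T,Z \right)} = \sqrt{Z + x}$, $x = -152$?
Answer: $- 1197008 \sqrt{417} - 1197008 i \sqrt{328261} \approx -2.4444 \cdot 10^{7} - 6.8581 \cdot 10^{8} i$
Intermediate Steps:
$z{\left(T,Z \right)} = \sqrt{-152 + Z}$ ($z{\left(T,Z \right)} = \sqrt{Z - 152} = \sqrt{-152 + Z}$)
$r = -1365828$ ($r = 3 \left(-455276\right) = -1365828$)
$\left(\sqrt{-160682 - 167579} + z{\left(-17,569 \right)}\right) \left(r + 168820\right) = \left(\sqrt{-160682 - 167579} + \sqrt{-152 + 569}\right) \left(-1365828 + 168820\right) = \left(\sqrt{-328261} + \sqrt{417}\right) \left(-1197008\right) = \left(i \sqrt{328261} + \sqrt{417}\right) \left(-1197008\right) = \left(\sqrt{417} + i \sqrt{328261}\right) \left(-1197008\right) = - 1197008 \sqrt{417} - 1197008 i \sqrt{328261}$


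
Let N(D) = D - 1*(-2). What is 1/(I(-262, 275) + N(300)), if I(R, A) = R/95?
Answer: 95/28428 ≈ 0.0033418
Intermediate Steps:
I(R, A) = R/95 (I(R, A) = R*(1/95) = R/95)
N(D) = 2 + D (N(D) = D + 2 = 2 + D)
1/(I(-262, 275) + N(300)) = 1/((1/95)*(-262) + (2 + 300)) = 1/(-262/95 + 302) = 1/(28428/95) = 95/28428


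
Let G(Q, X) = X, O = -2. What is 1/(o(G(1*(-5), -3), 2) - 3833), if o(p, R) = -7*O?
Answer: -1/3819 ≈ -0.00026185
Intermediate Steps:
o(p, R) = 14 (o(p, R) = -7*(-2) = 14)
1/(o(G(1*(-5), -3), 2) - 3833) = 1/(14 - 3833) = 1/(-3819) = -1/3819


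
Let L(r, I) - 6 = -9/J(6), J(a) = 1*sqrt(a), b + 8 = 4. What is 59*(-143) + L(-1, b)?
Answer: -8431 - 3*sqrt(6)/2 ≈ -8434.7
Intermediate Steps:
b = -4 (b = -8 + 4 = -4)
J(a) = sqrt(a)
L(r, I) = 6 - 3*sqrt(6)/2 (L(r, I) = 6 - 9*sqrt(6)/6 = 6 - 3*sqrt(6)/2)
59*(-143) + L(-1, b) = 59*(-143) + (6 - 3*sqrt(6)/2) = -8437 + (6 - 3*sqrt(6)/2) = -8431 - 3*sqrt(6)/2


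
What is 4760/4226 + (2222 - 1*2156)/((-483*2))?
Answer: 359937/340193 ≈ 1.0580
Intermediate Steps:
4760/4226 + (2222 - 1*2156)/((-483*2)) = 4760*(1/4226) + (2222 - 2156)/(-966) = 2380/2113 + 66*(-1/966) = 2380/2113 - 11/161 = 359937/340193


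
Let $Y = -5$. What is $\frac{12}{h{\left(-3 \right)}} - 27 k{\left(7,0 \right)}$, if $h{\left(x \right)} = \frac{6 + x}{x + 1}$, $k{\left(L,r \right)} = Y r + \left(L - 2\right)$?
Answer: $-143$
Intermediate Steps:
$k{\left(L,r \right)} = -2 + L - 5 r$ ($k{\left(L,r \right)} = - 5 r + \left(L - 2\right) = - 5 r + \left(-2 + L\right) = -2 + L - 5 r$)
$h{\left(x \right)} = \frac{6 + x}{1 + x}$
$\frac{12}{h{\left(-3 \right)}} - 27 k{\left(7,0 \right)} = \frac{12}{\frac{1}{1 - 3} \left(6 - 3\right)} - 27 \left(-2 + 7 - 0\right) = \frac{12}{\frac{1}{-2} \cdot 3} - 27 \left(-2 + 7 + 0\right) = \frac{12}{\left(- \frac{1}{2}\right) 3} - 135 = \frac{12}{- \frac{3}{2}} - 135 = 12 \left(- \frac{2}{3}\right) - 135 = -8 - 135 = -143$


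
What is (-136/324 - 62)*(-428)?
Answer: 2163968/81 ≈ 26716.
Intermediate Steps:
(-136/324 - 62)*(-428) = (-136*1/324 - 62)*(-428) = (-34/81 - 62)*(-428) = -5056/81*(-428) = 2163968/81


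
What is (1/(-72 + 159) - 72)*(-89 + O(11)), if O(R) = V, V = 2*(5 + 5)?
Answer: 144049/29 ≈ 4967.2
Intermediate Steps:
V = 20 (V = 2*10 = 20)
O(R) = 20
(1/(-72 + 159) - 72)*(-89 + O(11)) = (1/(-72 + 159) - 72)*(-89 + 20) = (1/87 - 72)*(-69) = -6263/87*(-69) = 144049/29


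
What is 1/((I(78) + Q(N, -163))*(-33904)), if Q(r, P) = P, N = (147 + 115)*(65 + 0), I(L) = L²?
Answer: -1/200745584 ≈ -4.9814e-9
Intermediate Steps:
N = 17030 (N = 262*65 = 17030)
1/((I(78) + Q(N, -163))*(-33904)) = 1/(78² - 163*(-33904)) = -1/33904/(6084 - 163) = -1/33904/5921 = (1/5921)*(-1/33904) = -1/200745584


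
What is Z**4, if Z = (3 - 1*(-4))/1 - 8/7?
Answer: 2825761/2401 ≈ 1176.9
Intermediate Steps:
Z = 41/7 (Z = (3 + 4)*1 - 8*1/7 = 7*1 - 8/7 = 7 - 8/7 = 41/7 ≈ 5.8571)
Z**4 = (41/7)**4 = 2825761/2401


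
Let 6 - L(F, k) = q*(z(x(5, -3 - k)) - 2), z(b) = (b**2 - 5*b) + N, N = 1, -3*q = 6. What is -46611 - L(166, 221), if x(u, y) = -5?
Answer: -46715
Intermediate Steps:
q = -2 (q = -1/3*6 = -2)
z(b) = 1 + b**2 - 5*b (z(b) = (b**2 - 5*b) + 1 = 1 + b**2 - 5*b)
L(F, k) = 104 (L(F, k) = 6 - (-2)*((1 + (-5)**2 - 5*(-5)) - 2) = 6 - (-2)*((1 + 25 + 25) - 2) = 6 - (-2)*(51 - 2) = 6 - (-2)*49 = 6 - 1*(-98) = 6 + 98 = 104)
-46611 - L(166, 221) = -46611 - 1*104 = -46611 - 104 = -46715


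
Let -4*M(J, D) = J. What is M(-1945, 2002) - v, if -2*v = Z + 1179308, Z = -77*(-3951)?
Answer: 2969015/4 ≈ 7.4225e+5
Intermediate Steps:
Z = 304227
M(J, D) = -J/4
v = -1483535/2 (v = -(304227 + 1179308)/2 = -½*1483535 = -1483535/2 ≈ -7.4177e+5)
M(-1945, 2002) - v = -¼*(-1945) - 1*(-1483535/2) = 1945/4 + 1483535/2 = 2969015/4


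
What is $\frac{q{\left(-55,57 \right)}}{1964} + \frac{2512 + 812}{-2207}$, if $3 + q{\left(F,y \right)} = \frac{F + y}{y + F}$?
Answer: $- \frac{3266375}{2167274} \approx -1.5071$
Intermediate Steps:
$q{\left(F,y \right)} = -2$ ($q{\left(F,y \right)} = -3 + \frac{F + y}{y + F} = -3 + \frac{F + y}{F + y} = -3 + 1 = -2$)
$\frac{q{\left(-55,57 \right)}}{1964} + \frac{2512 + 812}{-2207} = - \frac{2}{1964} + \frac{2512 + 812}{-2207} = \left(-2\right) \frac{1}{1964} + 3324 \left(- \frac{1}{2207}\right) = - \frac{1}{982} - \frac{3324}{2207} = - \frac{3266375}{2167274}$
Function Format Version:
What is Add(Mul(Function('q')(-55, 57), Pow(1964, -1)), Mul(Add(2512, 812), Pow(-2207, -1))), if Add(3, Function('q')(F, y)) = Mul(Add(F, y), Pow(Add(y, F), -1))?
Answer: Rational(-3266375, 2167274) ≈ -1.5071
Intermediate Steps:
Function('q')(F, y) = -2 (Function('q')(F, y) = Add(-3, Mul(Add(F, y), Pow(Add(y, F), -1))) = Add(-3, Mul(Add(F, y), Pow(Add(F, y), -1))) = Add(-3, 1) = -2)
Add(Mul(Function('q')(-55, 57), Pow(1964, -1)), Mul(Add(2512, 812), Pow(-2207, -1))) = Add(Mul(-2, Pow(1964, -1)), Mul(Add(2512, 812), Pow(-2207, -1))) = Add(Mul(-2, Rational(1, 1964)), Mul(3324, Rational(-1, 2207))) = Add(Rational(-1, 982), Rational(-3324, 2207)) = Rational(-3266375, 2167274)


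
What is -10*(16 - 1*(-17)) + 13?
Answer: -317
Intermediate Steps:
-10*(16 - 1*(-17)) + 13 = -10*(16 + 17) + 13 = -10*33 + 13 = -330 + 13 = -317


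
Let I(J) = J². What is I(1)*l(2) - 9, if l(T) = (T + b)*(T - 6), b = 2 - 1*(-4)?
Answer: -41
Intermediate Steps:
b = 6 (b = 2 + 4 = 6)
l(T) = (-6 + T)*(6 + T) (l(T) = (T + 6)*(T - 6) = (6 + T)*(-6 + T) = (-6 + T)*(6 + T))
I(1)*l(2) - 9 = 1²*(-36 + 2²) - 9 = 1*(-36 + 4) - 9 = 1*(-32) - 9 = -32 - 9 = -41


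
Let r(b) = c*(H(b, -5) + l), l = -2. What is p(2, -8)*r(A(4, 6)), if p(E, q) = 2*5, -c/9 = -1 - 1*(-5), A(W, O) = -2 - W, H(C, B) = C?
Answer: 2880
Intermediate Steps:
c = -36 (c = -9*(-1 - 1*(-5)) = -9*(-1 + 5) = -9*4 = -36)
p(E, q) = 10
r(b) = 72 - 36*b (r(b) = -36*(b - 2) = -36*(-2 + b) = 72 - 36*b)
p(2, -8)*r(A(4, 6)) = 10*(72 - 36*(-2 - 1*4)) = 10*(72 - 36*(-2 - 4)) = 10*(72 - 36*(-6)) = 10*(72 + 216) = 10*288 = 2880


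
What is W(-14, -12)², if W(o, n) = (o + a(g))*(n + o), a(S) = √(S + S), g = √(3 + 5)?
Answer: 2704*(7 - 2^(¼))² ≈ 91301.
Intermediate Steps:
g = 2*√2 (g = √8 = 2*√2 ≈ 2.8284)
a(S) = √2*√S (a(S) = √(2*S) = √2*√S)
W(o, n) = (n + o)*(o + 2*2^(¼)) (W(o, n) = (o + √2*√(2*√2))*(n + o) = (o + √2*2^(¾))*(n + o) = (o + 2*2^(¼))*(n + o) = (n + o)*(o + 2*2^(¼)))
W(-14, -12)² = ((-14)² - 12*(-14) + 2*(-12)*2^(¼) + 2*(-14)*2^(¼))² = (196 + 168 - 24*2^(¼) - 28*2^(¼))² = (364 - 52*2^(¼))²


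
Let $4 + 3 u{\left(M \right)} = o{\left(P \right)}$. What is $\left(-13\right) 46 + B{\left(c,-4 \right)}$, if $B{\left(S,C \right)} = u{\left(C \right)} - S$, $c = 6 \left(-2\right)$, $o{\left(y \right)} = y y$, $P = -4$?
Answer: $-582$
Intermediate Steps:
$o{\left(y \right)} = y^{2}$
$u{\left(M \right)} = 4$ ($u{\left(M \right)} = - \frac{4}{3} + \frac{\left(-4\right)^{2}}{3} = - \frac{4}{3} + \frac{1}{3} \cdot 16 = - \frac{4}{3} + \frac{16}{3} = 4$)
$c = -12$
$B{\left(S,C \right)} = 4 - S$
$\left(-13\right) 46 + B{\left(c,-4 \right)} = \left(-13\right) 46 + \left(4 - -12\right) = -598 + \left(4 + 12\right) = -598 + 16 = -582$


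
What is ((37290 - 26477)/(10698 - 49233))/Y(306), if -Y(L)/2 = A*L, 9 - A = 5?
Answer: 10813/94333680 ≈ 0.00011462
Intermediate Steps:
A = 4 (A = 9 - 1*5 = 9 - 5 = 4)
Y(L) = -8*L
((37290 - 26477)/(10698 - 49233))/Y(306) = ((37290 - 26477)/(10698 - 49233))/((-8*306)) = (10813/(-38535))/(-2448) = (10813*(-1/38535))*(-1/2448) = -10813/38535*(-1/2448) = 10813/94333680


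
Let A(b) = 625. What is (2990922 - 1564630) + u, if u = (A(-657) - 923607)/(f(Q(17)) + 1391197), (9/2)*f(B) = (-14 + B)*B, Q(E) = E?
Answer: 5952805179554/4173625 ≈ 1.4263e+6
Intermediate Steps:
f(B) = 2*B*(-14 + B)/9 (f(B) = 2*((-14 + B)*B)/9 = 2*(B*(-14 + B))/9 = 2*B*(-14 + B)/9)
u = -2768946/4173625 (u = (625 - 923607)/((2/9)*17*(-14 + 17) + 1391197) = -922982/((2/9)*17*3 + 1391197) = -922982/(34/3 + 1391197) = -922982/4173625/3 = -922982*3/4173625 = -2768946/4173625 ≈ -0.66344)
(2990922 - 1564630) + u = (2990922 - 1564630) - 2768946/4173625 = 1426292 - 2768946/4173625 = 5952805179554/4173625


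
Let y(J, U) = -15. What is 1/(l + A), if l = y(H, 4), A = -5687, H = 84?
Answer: -1/5702 ≈ -0.00017538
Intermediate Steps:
l = -15
1/(l + A) = 1/(-15 - 5687) = 1/(-5702) = -1/5702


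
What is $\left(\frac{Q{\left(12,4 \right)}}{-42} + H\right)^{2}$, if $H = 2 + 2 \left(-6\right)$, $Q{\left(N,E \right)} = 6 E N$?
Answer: $\frac{13924}{49} \approx 284.16$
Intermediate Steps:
$Q{\left(N,E \right)} = 6 E N$
$H = -10$ ($H = 2 - 12 = -10$)
$\left(\frac{Q{\left(12,4 \right)}}{-42} + H\right)^{2} = \left(\frac{6 \cdot 4 \cdot 12}{-42} - 10\right)^{2} = \left(288 \left(- \frac{1}{42}\right) - 10\right)^{2} = \left(- \frac{48}{7} - 10\right)^{2} = \left(- \frac{118}{7}\right)^{2} = \frac{13924}{49}$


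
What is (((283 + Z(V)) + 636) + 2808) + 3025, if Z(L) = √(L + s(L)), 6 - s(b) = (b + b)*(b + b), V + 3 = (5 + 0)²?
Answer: 6752 + 6*I*√53 ≈ 6752.0 + 43.681*I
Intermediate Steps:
V = 22 (V = -3 + (5 + 0)² = -3 + 5² = -3 + 25 = 22)
s(b) = 6 - 4*b² (s(b) = 6 - (b + b)*(b + b) = 6 - 2*b*2*b = 6 - 4*b²)
Z(L) = √(6 + L - 4*L²) (Z(L) = √(L + (6 - 4*L²)) = √(6 + L - 4*L²))
(((283 + Z(V)) + 636) + 2808) + 3025 = (((283 + √(6 + 22 - 4*22²)) + 636) + 2808) + 3025 = (((283 + √(6 + 22 - 4*484)) + 636) + 2808) + 3025 = (((283 + √(6 + 22 - 1936)) + 636) + 2808) + 3025 = (((283 + √(-1908)) + 636) + 2808) + 3025 = (((283 + 6*I*√53) + 636) + 2808) + 3025 = ((919 + 6*I*√53) + 2808) + 3025 = (3727 + 6*I*√53) + 3025 = 6752 + 6*I*√53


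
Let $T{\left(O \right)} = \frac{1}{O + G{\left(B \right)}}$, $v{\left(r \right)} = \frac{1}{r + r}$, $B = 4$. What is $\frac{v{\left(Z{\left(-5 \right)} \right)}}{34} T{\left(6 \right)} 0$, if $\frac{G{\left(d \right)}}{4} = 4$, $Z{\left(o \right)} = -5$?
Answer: $0$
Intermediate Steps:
$G{\left(d \right)} = 16$ ($G{\left(d \right)} = 4 \cdot 4 = 16$)
$v{\left(r \right)} = \frac{1}{2 r}$
$T{\left(O \right)} = \frac{1}{16 + O}$ ($T{\left(O \right)} = \frac{1}{O + 16} = \frac{1}{16 + O}$)
$\frac{v{\left(Z{\left(-5 \right)} \right)}}{34} T{\left(6 \right)} 0 = \frac{\frac{1}{2 \left(-5\right)} \frac{1}{34}}{16 + 6} \cdot 0 = \frac{\frac{1}{2} \left(- \frac{1}{5}\right) \frac{1}{34}}{22} \cdot 0 = \left(- \frac{1}{10}\right) \frac{1}{34} \cdot \frac{1}{22} \cdot 0 = \left(- \frac{1}{340}\right) \frac{1}{22} \cdot 0 = \left(- \frac{1}{7480}\right) 0 = 0$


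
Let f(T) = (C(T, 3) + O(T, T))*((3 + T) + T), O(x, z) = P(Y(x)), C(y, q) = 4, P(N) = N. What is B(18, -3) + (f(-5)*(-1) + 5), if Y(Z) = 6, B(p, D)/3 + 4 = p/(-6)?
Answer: 54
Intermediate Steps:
B(p, D) = -12 - p/2 (B(p, D) = -12 + 3*(p/(-6)) = -12 + 3*(p*(-1/6)) = -12 + 3*(-p/6) = -12 - p/2)
O(x, z) = 6
f(T) = 30 + 20*T (f(T) = (4 + 6)*((3 + T) + T) = 10*(3 + 2*T) = 30 + 20*T)
B(18, -3) + (f(-5)*(-1) + 5) = (-12 - 1/2*18) + ((30 + 20*(-5))*(-1) + 5) = (-12 - 9) + ((30 - 100)*(-1) + 5) = -21 + (-70*(-1) + 5) = -21 + (70 + 5) = -21 + 75 = 54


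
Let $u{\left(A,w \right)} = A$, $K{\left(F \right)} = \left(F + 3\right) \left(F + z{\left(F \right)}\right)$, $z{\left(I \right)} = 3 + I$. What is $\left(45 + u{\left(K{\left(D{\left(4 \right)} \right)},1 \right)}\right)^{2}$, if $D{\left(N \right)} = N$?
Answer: $14884$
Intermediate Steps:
$K{\left(F \right)} = \left(3 + F\right) \left(3 + 2 F\right)$ ($K{\left(F \right)} = \left(F + 3\right) \left(F + \left(3 + F\right)\right) = \left(3 + F\right) \left(3 + 2 F\right)$)
$\left(45 + u{\left(K{\left(D{\left(4 \right)} \right)},1 \right)}\right)^{2} = \left(45 + \left(9 + 2 \cdot 4^{2} + 9 \cdot 4\right)\right)^{2} = \left(45 + \left(9 + 2 \cdot 16 + 36\right)\right)^{2} = \left(45 + \left(9 + 32 + 36\right)\right)^{2} = \left(45 + 77\right)^{2} = 122^{2} = 14884$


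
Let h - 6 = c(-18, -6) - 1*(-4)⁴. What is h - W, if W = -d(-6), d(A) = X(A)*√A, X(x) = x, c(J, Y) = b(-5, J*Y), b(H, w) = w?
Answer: -142 - 6*I*√6 ≈ -142.0 - 14.697*I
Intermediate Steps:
c(J, Y) = J*Y
d(A) = A^(3/2) (d(A) = A*√A = A^(3/2))
W = 6*I*√6 (W = -(-6)^(3/2) = -(-6)*I*√6 = 6*I*√6 ≈ 14.697*I)
h = -142 (h = 6 + (-18*(-6) - 1*(-4)⁴) = 6 + (108 - 1*256) = 6 + (108 - 256) = 6 - 148 = -142)
h - W = -142 - 6*I*√6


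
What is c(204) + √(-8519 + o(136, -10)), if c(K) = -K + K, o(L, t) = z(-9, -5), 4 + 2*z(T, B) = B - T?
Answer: I*√8519 ≈ 92.298*I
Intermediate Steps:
z(T, B) = -2 + B/2 - T/2 (z(T, B) = -2 + (B - T)/2 = -2 + (B/2 - T/2) = -2 + B/2 - T/2)
o(L, t) = 0 (o(L, t) = -2 + (½)*(-5) - ½*(-9) = -2 - 5/2 + 9/2 = 0)
c(K) = 0
c(204) + √(-8519 + o(136, -10)) = 0 + √(-8519 + 0) = 0 + √(-8519) = 0 + I*√8519 = I*√8519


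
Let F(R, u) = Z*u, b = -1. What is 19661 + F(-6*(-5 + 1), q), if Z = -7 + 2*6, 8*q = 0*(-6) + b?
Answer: 157283/8 ≈ 19660.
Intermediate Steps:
q = -⅛ (q = (0*(-6) - 1)/8 = (0 - 1)/8 = (⅛)*(-1) = -⅛ ≈ -0.12500)
Z = 5 (Z = -7 + 12 = 5)
F(R, u) = 5*u
19661 + F(-6*(-5 + 1), q) = 19661 + 5*(-⅛) = 19661 - 5/8 = 157283/8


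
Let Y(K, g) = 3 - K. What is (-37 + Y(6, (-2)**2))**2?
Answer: 1600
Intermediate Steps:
(-37 + Y(6, (-2)**2))**2 = (-37 + (3 - 1*6))**2 = (-37 + (3 - 6))**2 = (-37 - 3)**2 = (-40)**2 = 1600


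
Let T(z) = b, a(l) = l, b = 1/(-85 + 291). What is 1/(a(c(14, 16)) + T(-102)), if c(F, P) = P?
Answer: 206/3297 ≈ 0.062481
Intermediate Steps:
b = 1/206 ≈ 0.0048544
T(z) = 1/206
1/(a(c(14, 16)) + T(-102)) = 1/(16 + 1/206) = 1/(3297/206) = 206/3297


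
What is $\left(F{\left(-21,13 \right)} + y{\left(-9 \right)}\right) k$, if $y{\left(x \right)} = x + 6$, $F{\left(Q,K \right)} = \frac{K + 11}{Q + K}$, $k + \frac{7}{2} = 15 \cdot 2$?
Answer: $-159$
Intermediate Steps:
$k = \frac{53}{2}$ ($k = - \frac{7}{2} + 15 \cdot 2 = - \frac{7}{2} + 30 = \frac{53}{2} \approx 26.5$)
$F{\left(Q,K \right)} = \frac{11 + K}{K + Q}$
$y{\left(x \right)} = 6 + x$
$\left(F{\left(-21,13 \right)} + y{\left(-9 \right)}\right) k = \left(\frac{11 + 13}{13 - 21} + \left(6 - 9\right)\right) \frac{53}{2} = \left(\frac{1}{-8} \cdot 24 - 3\right) \frac{53}{2} = \left(\left(- \frac{1}{8}\right) 24 - 3\right) \frac{53}{2} = \left(-3 - 3\right) \frac{53}{2} = \left(-6\right) \frac{53}{2} = -159$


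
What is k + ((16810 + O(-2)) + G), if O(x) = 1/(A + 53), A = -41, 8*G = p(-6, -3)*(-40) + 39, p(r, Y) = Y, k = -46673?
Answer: -716233/24 ≈ -29843.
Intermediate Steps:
G = 159/8 (G = (-3*(-40) + 39)/8 = (120 + 39)/8 = (⅛)*159 = 159/8 ≈ 19.875)
O(x) = 1/12 (O(x) = 1/(-41 + 53) = 1/12)
k + ((16810 + O(-2)) + G) = -46673 + ((16810 + 1/12) + 159/8) = -46673 + (201721/12 + 159/8) = -46673 + 403919/24 = -716233/24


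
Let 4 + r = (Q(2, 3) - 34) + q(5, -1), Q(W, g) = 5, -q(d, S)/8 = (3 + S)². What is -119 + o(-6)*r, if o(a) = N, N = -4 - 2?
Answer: 271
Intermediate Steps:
N = -6
o(a) = -6
q(d, S) = -8*(3 + S)²
r = -65 (r = -4 + ((5 - 34) - 8*(3 - 1)²) = -4 + (-29 - 8*2²) = -4 + (-29 - 8*4) = -4 + (-29 - 32) = -4 - 61 = -65)
-119 + o(-6)*r = -119 - 6*(-65) = -119 + 390 = 271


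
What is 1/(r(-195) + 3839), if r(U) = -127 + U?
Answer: 1/3517 ≈ 0.00028433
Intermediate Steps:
1/(r(-195) + 3839) = 1/((-127 - 195) + 3839) = 1/(-322 + 3839) = 1/3517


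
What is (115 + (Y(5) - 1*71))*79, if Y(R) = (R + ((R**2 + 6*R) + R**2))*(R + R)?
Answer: 70626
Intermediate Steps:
Y(R) = 2*R*(2*R**2 + 7*R) (Y(R) = (R + (2*R**2 + 6*R))*(2*R) = (2*R**2 + 7*R)*(2*R) = 2*R*(2*R**2 + 7*R))
(115 + (Y(5) - 1*71))*79 = (115 + (5**2*(14 + 4*5) - 1*71))*79 = (115 + (25*(14 + 20) - 71))*79 = (115 + (25*34 - 71))*79 = (115 + (850 - 71))*79 = (115 + 779)*79 = 894*79 = 70626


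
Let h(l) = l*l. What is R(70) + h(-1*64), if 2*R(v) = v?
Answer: 4131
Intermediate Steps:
h(l) = l**2
R(v) = v/2
R(70) + h(-1*64) = (1/2)*70 + (-1*64)**2 = 35 + (-64)**2 = 35 + 4096 = 4131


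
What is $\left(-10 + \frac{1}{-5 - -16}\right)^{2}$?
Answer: $\frac{11881}{121} \approx 98.19$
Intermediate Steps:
$\left(-10 + \frac{1}{-5 - -16}\right)^{2} = \left(-10 + \frac{1}{-5 + 16}\right)^{2} = \left(-10 + \frac{1}{11}\right)^{2} = \left(- \frac{109}{11}\right)^{2} = \frac{11881}{121}$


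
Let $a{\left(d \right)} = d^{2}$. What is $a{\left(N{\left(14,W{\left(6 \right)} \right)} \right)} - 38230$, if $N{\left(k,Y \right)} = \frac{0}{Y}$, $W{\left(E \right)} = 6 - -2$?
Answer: $-38230$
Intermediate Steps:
$W{\left(E \right)} = 8$ ($W{\left(E \right)} = 6 + 2 = 8$)
$N{\left(k,Y \right)} = 0$
$a{\left(N{\left(14,W{\left(6 \right)} \right)} \right)} - 38230 = 0^{2} - 38230 = 0 - 38230 = -38230$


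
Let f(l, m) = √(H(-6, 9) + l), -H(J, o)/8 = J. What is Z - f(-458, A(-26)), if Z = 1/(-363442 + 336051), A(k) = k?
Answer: -1/27391 - I*√410 ≈ -3.6508e-5 - 20.248*I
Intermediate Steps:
H(J, o) = -8*J
f(l, m) = √(48 + l) (f(l, m) = √(-8*(-6) + l) = √(48 + l))
Z = -1/27391 (Z = 1/(-27391) = -1/27391 ≈ -3.6508e-5)
Z - f(-458, A(-26)) = -1/27391 - √(48 - 458) = -1/27391 - √(-410) = -1/27391 - I*√410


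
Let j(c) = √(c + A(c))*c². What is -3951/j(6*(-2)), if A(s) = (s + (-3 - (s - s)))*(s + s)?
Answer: -439*√87/2784 ≈ -1.4708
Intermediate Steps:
A(s) = 2*s*(-3 + s) (A(s) = (s + (-3 - 1*0))*(2*s) = (s + (-3 + 0))*(2*s) = (s - 3)*(2*s) = (-3 + s)*(2*s) = 2*s*(-3 + s))
j(c) = c²*√(c + 2*c*(-3 + c)) (j(c) = √(c + 2*c*(-3 + c))*c² = c²*√(c + 2*c*(-3 + c)))
-3951/j(6*(-2)) = -3951*√87/25056 = -439*√87/2784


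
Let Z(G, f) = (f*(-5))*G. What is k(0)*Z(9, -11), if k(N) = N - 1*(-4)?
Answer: 1980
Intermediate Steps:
Z(G, f) = -5*G*f (Z(G, f) = (-5*f)*G = -5*G*f)
k(N) = 4 + N (k(N) = N + 4 = 4 + N)
k(0)*Z(9, -11) = (4 + 0)*(-5*9*(-11)) = 4*495 = 1980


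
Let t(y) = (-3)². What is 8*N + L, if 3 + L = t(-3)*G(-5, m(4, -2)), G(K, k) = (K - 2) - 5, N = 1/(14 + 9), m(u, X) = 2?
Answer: -2545/23 ≈ -110.65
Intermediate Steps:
N = 1/23 ≈ 0.043478
t(y) = 9
G(K, k) = -7 + K (G(K, k) = (-2 + K) - 5 = -7 + K)
L = -111 (L = -3 + 9*(-7 - 5) = -3 + 9*(-12) = -3 - 108 = -111)
8*N + L = 8*(1/23) - 111 = 8/23 - 111 = -2545/23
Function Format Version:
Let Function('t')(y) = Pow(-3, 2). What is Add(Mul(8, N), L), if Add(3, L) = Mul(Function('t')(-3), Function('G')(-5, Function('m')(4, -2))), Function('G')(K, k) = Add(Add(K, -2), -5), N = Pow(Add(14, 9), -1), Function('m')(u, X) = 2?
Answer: Rational(-2545, 23) ≈ -110.65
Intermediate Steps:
N = Rational(1, 23) (N = Pow(23, -1) = Rational(1, 23) ≈ 0.043478)
Function('t')(y) = 9
Function('G')(K, k) = Add(-7, K) (Function('G')(K, k) = Add(Add(-2, K), -5) = Add(-7, K))
L = -111 (L = Add(-3, Mul(9, Add(-7, -5))) = Add(-3, Mul(9, -12)) = Add(-3, -108) = -111)
Add(Mul(8, N), L) = Add(Mul(8, Rational(1, 23)), -111) = Add(Rational(8, 23), -111) = Rational(-2545, 23)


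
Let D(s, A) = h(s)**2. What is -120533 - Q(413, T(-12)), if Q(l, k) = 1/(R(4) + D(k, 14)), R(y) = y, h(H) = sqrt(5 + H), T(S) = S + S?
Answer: -1807994/15 ≈ -1.2053e+5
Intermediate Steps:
T(S) = 2*S
D(s, A) = 5 + s (D(s, A) = (sqrt(5 + s))**2 = 5 + s)
Q(l, k) = 1/(9 + k) (Q(l, k) = 1/(4 + (5 + k)) = 1/(9 + k))
-120533 - Q(413, T(-12)) = -120533 - 1/(9 + 2*(-12)) = -120533 - 1/(9 - 24) = -120533 - 1/(-15) = -120533 - 1*(-1/15) = -120533 + 1/15 = -1807994/15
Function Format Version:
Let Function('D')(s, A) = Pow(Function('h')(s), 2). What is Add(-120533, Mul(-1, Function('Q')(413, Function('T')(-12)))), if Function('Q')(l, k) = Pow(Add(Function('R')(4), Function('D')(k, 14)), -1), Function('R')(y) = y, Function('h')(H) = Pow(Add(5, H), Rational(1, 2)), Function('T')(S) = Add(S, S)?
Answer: Rational(-1807994, 15) ≈ -1.2053e+5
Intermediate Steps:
Function('T')(S) = Mul(2, S)
Function('D')(s, A) = Add(5, s) (Function('D')(s, A) = Pow(Pow(Add(5, s), Rational(1, 2)), 2) = Add(5, s))
Function('Q')(l, k) = Pow(Add(9, k), -1) (Function('Q')(l, k) = Pow(Add(4, Add(5, k)), -1) = Pow(Add(9, k), -1))
Add(-120533, Mul(-1, Function('Q')(413, Function('T')(-12)))) = Add(-120533, Mul(-1, Pow(Add(9, Mul(2, -12)), -1))) = Add(-120533, Mul(-1, Pow(Add(9, -24), -1))) = Add(-120533, Mul(-1, Pow(-15, -1))) = Add(-120533, Mul(-1, Rational(-1, 15))) = Add(-120533, Rational(1, 15)) = Rational(-1807994, 15)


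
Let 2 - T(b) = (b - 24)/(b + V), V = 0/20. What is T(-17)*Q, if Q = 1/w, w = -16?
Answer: 7/272 ≈ 0.025735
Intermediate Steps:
V = 0 (V = 0*(1/20) = 0)
T(b) = 2 - (-24 + b)/b (T(b) = 2 - (b - 24)/(b + 0) = 2 - (-24 + b)/b)
Q = -1/16 (Q = 1/(-16) = -1/16 ≈ -0.062500)
T(-17)*Q = ((24 - 17)/(-17))*(-1/16) = -1/17*7*(-1/16) = -7/17*(-1/16) = 7/272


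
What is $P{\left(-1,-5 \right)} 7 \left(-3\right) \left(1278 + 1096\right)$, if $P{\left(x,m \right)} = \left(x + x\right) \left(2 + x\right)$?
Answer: $99708$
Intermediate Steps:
$P{\left(x,m \right)} = 2 x \left(2 + x\right)$
$P{\left(-1,-5 \right)} 7 \left(-3\right) \left(1278 + 1096\right) = 2 \left(-1\right) \left(2 - 1\right) 7 \left(-3\right) \left(1278 + 1096\right) = 2 \left(-1\right) 1 \left(-21\right) 2374 = \left(-2\right) \left(-21\right) 2374 = 42 \cdot 2374 = 99708$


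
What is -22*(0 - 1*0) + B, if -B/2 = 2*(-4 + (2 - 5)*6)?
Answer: 88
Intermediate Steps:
B = 88 (B = -4*(-4 + (2 - 5)*6) = -4*(-4 - 3*6) = -4*(-4 - 18) = -4*(-22) = -2*(-44) = 88)
-22*(0 - 1*0) + B = -22*(0 - 1*0) + 88 = -22*(0 + 0) + 88 = -22*0 + 88 = 0 + 88 = 88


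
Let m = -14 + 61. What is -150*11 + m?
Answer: -1603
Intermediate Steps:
m = 47
-150*11 + m = -150*11 + 47 = -1650 + 47 = -1603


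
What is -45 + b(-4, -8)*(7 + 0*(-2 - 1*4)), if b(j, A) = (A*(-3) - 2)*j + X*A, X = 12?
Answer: -1333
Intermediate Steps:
b(j, A) = 12*A + j*(-2 - 3*A) (b(j, A) = (A*(-3) - 2)*j + 12*A = (-3*A - 2)*j + 12*A = (-2 - 3*A)*j + 12*A = j*(-2 - 3*A) + 12*A = 12*A + j*(-2 - 3*A))
-45 + b(-4, -8)*(7 + 0*(-2 - 1*4)) = -45 + (-2*(-4) + 12*(-8) - 3*(-8)*(-4))*(7 + 0*(-2 - 1*4)) = -45 + (8 - 96 - 96)*(7 + 0*(-2 - 4)) = -45 - 184*(7 + 0*(-6)) = -45 - 184*(7 + 0) = -45 - 184*7 = -45 - 1288 = -1333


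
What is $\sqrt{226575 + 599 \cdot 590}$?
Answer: $\sqrt{579985} \approx 761.57$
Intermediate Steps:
$\sqrt{226575 + 599 \cdot 590} = \sqrt{226575 + 353410} = \sqrt{579985}$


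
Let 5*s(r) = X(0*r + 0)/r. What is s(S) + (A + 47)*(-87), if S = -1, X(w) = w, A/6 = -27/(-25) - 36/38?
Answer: -1975161/475 ≈ -4158.2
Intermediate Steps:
A = 378/475 (A = 6*(-27/(-25) - 36/38) = 6*(-27*(-1/25) - 36*1/38) = 6*(27/25 - 18/19) = 6*(63/475) = 378/475 ≈ 0.79579)
s(r) = 0 (s(r) = ((0*r + 0)/r)/5 = ((0 + 0)/r)/5 = (0/r)/5 = (⅕)*0 = 0)
s(S) + (A + 47)*(-87) = 0 + (378/475 + 47)*(-87) = 0 + (22703/475)*(-87) = 0 - 1975161/475 = -1975161/475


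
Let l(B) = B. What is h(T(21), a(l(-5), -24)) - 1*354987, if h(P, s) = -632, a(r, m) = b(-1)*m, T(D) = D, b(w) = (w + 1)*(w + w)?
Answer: -355619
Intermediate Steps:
b(w) = 2*w*(1 + w) (b(w) = (1 + w)*(2*w) = 2*w*(1 + w))
a(r, m) = 0 (a(r, m) = (2*(-1)*(1 - 1))*m = (2*(-1)*0)*m = 0*m = 0)
h(T(21), a(l(-5), -24)) - 1*354987 = -632 - 1*354987 = -632 - 354987 = -355619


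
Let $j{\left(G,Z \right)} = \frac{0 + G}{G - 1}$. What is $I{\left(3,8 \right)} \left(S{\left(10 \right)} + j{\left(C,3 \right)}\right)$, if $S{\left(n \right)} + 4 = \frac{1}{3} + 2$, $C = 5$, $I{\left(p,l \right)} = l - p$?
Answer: $- \frac{25}{12} \approx -2.0833$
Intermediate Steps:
$j{\left(G,Z \right)} = \frac{G}{-1 + G}$
$S{\left(n \right)} = - \frac{5}{3}$ ($S{\left(n \right)} = -4 + \left(\frac{1}{3} + 2\right) = -4 + \frac{7}{3} = - \frac{5}{3}$)
$I{\left(3,8 \right)} \left(S{\left(10 \right)} + j{\left(C,3 \right)}\right) = \left(8 - 3\right) \left(- \frac{5}{3} + \frac{5}{-1 + 5}\right) = \left(8 - 3\right) \left(- \frac{5}{3} + \frac{5}{4}\right) = 5 \left(- \frac{5}{3} + 5 \cdot \frac{1}{4}\right) = 5 \left(- \frac{5}{3} + \frac{5}{4}\right) = 5 \left(- \frac{5}{12}\right) = - \frac{25}{12}$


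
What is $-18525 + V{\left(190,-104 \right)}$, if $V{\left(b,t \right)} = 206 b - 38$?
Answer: $20577$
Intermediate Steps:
$V{\left(b,t \right)} = -38 + 206 b$
$-18525 + V{\left(190,-104 \right)} = -18525 + \left(-38 + 206 \cdot 190\right) = -18525 + \left(-38 + 39140\right) = -18525 + 39102 = 20577$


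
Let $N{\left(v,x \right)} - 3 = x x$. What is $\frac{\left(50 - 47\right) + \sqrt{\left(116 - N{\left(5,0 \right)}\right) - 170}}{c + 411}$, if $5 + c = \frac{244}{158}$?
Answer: $\frac{79}{10732} + \frac{79 i \sqrt{57}}{32196} \approx 0.0073612 + 0.018525 i$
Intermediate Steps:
$N{\left(v,x \right)} = 3 + x^{2}$ ($N{\left(v,x \right)} = 3 + x x = 3 + x^{2}$)
$c = - \frac{273}{79}$ ($c = -5 + \frac{244}{158} = -5 + 244 \cdot \frac{1}{158} = -5 + \frac{122}{79} = - \frac{273}{79} \approx -3.4557$)
$\frac{\left(50 - 47\right) + \sqrt{\left(116 - N{\left(5,0 \right)}\right) - 170}}{c + 411} = \frac{\left(50 - 47\right) + \sqrt{\left(116 - \left(3 + 0^{2}\right)\right) - 170}}{- \frac{273}{79} + 411} = \frac{3 + \sqrt{\left(116 - \left(3 + 0\right)\right) - 170}}{\frac{32196}{79}} = \left(3 + \sqrt{\left(116 - 3\right) - 170}\right) \frac{79}{32196} = \left(3 + \sqrt{113 - 170}\right) \frac{79}{32196} = \left(3 + \sqrt{-57}\right) \frac{79}{32196} = \left(3 + i \sqrt{57}\right) \frac{79}{32196} = \frac{79}{10732} + \frac{79 i \sqrt{57}}{32196}$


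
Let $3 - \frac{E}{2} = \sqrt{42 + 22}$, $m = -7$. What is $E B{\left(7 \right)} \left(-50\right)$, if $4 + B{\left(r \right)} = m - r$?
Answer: $-9000$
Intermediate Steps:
$B{\left(r \right)} = -11 - r$ ($B{\left(r \right)} = -4 - \left(7 + r\right) = -11 - r$)
$E = -10$ ($E = 6 - 2 \sqrt{42 + 22} = 6 - 2 \sqrt{64} = 6 - 16 = -10$)
$E B{\left(7 \right)} \left(-50\right) = - 10 \left(-11 - 7\right) \left(-50\right) = \left(-10\right) \left(-18\right) \left(-50\right) = 180 \left(-50\right) = -9000$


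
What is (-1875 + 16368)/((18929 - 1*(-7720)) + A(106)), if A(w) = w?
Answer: 14493/26755 ≈ 0.54169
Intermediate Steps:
(-1875 + 16368)/((18929 - 1*(-7720)) + A(106)) = (-1875 + 16368)/((18929 - 1*(-7720)) + 106) = 14493/((18929 + 7720) + 106) = 14493/(26649 + 106) = 14493/26755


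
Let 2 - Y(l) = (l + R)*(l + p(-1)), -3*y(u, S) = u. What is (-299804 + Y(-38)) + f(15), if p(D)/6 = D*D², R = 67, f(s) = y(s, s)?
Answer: -298531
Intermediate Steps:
y(u, S) = -u/3
f(s) = -s/3
p(D) = 6*D³ (p(D) = 6*(D*D²) = 6*D³)
Y(l) = 2 - (-6 + l)*(67 + l) (Y(l) = 2 - (l + 67)*(l + 6*(-1)³) = 2 - (67 + l)*(l + 6*(-1)) = 2 - (67 + l)*(l - 6) = 2 - (67 + l)*(-6 + l) = 2 - (-6 + l)*(67 + l))
(-299804 + Y(-38)) + f(15) = (-299804 + (404 - 1*(-38)² - 61*(-38))) - ⅓*15 = (-299804 + (404 - 1*1444 + 2318)) - 5 = (-299804 + (404 - 1444 + 2318)) - 5 = (-299804 + 1278) - 5 = -298526 - 5 = -298531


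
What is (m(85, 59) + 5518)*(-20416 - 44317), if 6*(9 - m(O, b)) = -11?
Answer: -2147387809/6 ≈ -3.5790e+8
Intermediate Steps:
m(O, b) = 65/6 (m(O, b) = 9 - ⅙*(-11) = 9 + 11/6 = 65/6)
(m(85, 59) + 5518)*(-20416 - 44317) = (65/6 + 5518)*(-20416 - 44317) = (33173/6)*(-64733) = -2147387809/6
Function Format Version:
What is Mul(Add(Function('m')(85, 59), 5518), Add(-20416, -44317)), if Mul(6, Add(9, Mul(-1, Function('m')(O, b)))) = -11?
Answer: Rational(-2147387809, 6) ≈ -3.5790e+8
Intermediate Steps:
Function('m')(O, b) = Rational(65, 6) (Function('m')(O, b) = Add(9, Mul(Rational(-1, 6), -11)) = Add(9, Rational(11, 6)) = Rational(65, 6))
Mul(Add(Function('m')(85, 59), 5518), Add(-20416, -44317)) = Mul(Add(Rational(65, 6), 5518), Add(-20416, -44317)) = Mul(Rational(33173, 6), -64733) = Rational(-2147387809, 6)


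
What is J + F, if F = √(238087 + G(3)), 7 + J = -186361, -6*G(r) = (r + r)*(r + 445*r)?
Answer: -186368 + √236749 ≈ -1.8588e+5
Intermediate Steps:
G(r) = -446*r²/3 (G(r) = -(r + r)*(r + 445*r)/6 = -2*r*446*r/6 = -446*r²/3)
J = -186368 (J = -7 - 186361 = -186368)
F = √236749 (F = √(238087 - 446/3*3²) = √(238087 - 446/3*9) = √(238087 - 1338) = √236749 ≈ 486.57)
J + F = -186368 + √236749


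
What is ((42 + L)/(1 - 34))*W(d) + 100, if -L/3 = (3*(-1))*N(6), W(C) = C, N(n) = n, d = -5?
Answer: 1260/11 ≈ 114.55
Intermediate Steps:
L = 54 (L = -3*3*(-1)*6 = -(-9)*6 = -3*(-18) = 54)
((42 + L)/(1 - 34))*W(d) + 100 = ((42 + 54)/(1 - 34))*(-5) + 100 = (96/(-33))*(-5) + 100 = (96*(-1/33))*(-5) + 100 = -32/11*(-5) + 100 = 160/11 + 100 = 1260/11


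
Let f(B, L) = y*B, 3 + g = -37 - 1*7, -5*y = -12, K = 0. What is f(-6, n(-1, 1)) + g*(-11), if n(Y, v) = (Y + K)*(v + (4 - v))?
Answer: 2513/5 ≈ 502.60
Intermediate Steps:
y = 12/5 (y = -⅕*(-12) = 12/5 ≈ 2.4000)
n(Y, v) = 4*Y (n(Y, v) = (Y + 0)*(v + (4 - v)) = Y*4 = 4*Y)
g = -47 (g = -3 + (-37 - 1*7) = -3 + (-37 - 7) = -3 - 44 = -47)
f(B, L) = 12*B/5
f(-6, n(-1, 1)) + g*(-11) = (12/5)*(-6) - 47*(-11) = -72/5 + 517 = 2513/5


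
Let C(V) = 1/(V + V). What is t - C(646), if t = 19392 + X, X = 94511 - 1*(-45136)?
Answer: 205478387/1292 ≈ 1.5904e+5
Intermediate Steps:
X = 139647 (X = 94511 + 45136 = 139647)
C(V) = 1/(2*V)
t = 159039 (t = 19392 + 139647 = 159039)
t - C(646) = 159039 - 1/(2*646) = 159039 - 1*1/1292 = 159039 - 1/1292 = 205478387/1292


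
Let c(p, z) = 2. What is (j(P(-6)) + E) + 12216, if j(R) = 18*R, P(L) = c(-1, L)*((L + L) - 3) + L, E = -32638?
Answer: -21070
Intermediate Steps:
P(L) = -6 + 5*L (P(L) = 2*((L + L) - 3) + L = 2*(2*L - 3) + L = 2*(-3 + 2*L) + L = (-6 + 4*L) + L = -6 + 5*L)
(j(P(-6)) + E) + 12216 = (18*(-6 + 5*(-6)) - 32638) + 12216 = (18*(-6 - 30) - 32638) + 12216 = (18*(-36) - 32638) + 12216 = (-648 - 32638) + 12216 = -33286 + 12216 = -21070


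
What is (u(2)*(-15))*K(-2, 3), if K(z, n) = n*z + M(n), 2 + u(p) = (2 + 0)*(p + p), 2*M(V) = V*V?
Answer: 135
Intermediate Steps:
M(V) = V**2/2 (M(V) = (V*V)/2 = V**2/2)
u(p) = -2 + 4*p (u(p) = -2 + (2 + 0)*(p + p) = -2 + 2*(2*p) = -2 + 4*p)
K(z, n) = n**2/2 + n*z (K(z, n) = n*z + n**2/2 = n**2/2 + n*z)
(u(2)*(-15))*K(-2, 3) = ((-2 + 4*2)*(-15))*((1/2)*3*(3 + 2*(-2))) = ((-2 + 8)*(-15))*((1/2)*3*(3 - 4)) = (6*(-15))*((1/2)*3*(-1)) = -90*(-3/2) = 135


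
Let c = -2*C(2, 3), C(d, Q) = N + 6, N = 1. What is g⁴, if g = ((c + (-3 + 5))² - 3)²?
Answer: 156225851787813921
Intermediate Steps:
C(d, Q) = 7 (C(d, Q) = 1 + 6 = 7)
c = -14 (c = -2*7 = -14)
g = 19881 (g = ((-14 + (-3 + 5))² - 3)² = ((-14 + 2)² - 3)² = ((-12)² - 3)² = (144 - 3)² = 141² = 19881)
g⁴ = 19881⁴ = 156225851787813921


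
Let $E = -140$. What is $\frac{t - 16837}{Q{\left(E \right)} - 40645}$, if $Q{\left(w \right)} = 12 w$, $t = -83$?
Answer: $\frac{3384}{8465} \approx 0.39976$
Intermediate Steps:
$\frac{t - 16837}{Q{\left(E \right)} - 40645} = \frac{-83 - 16837}{12 \left(-140\right) - 40645} = - \frac{16920}{-1680 - 40645} = - \frac{16920}{-42325} = \left(-16920\right) \left(- \frac{1}{42325}\right) = \frac{3384}{8465}$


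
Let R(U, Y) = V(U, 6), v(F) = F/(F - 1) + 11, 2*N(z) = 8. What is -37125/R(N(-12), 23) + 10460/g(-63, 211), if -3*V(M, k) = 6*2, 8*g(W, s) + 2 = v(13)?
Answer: 8508765/484 ≈ 17580.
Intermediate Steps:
N(z) = 4 (N(z) = (½)*8 = 4)
v(F) = 11 + F/(-1 + F) (v(F) = F/(-1 + F) + 11 = 11 + F/(-1 + F))
g(W, s) = 121/96 (g(W, s) = -¼ + ((-11 + 12*13)/(-1 + 13))/8 = -¼ + ((-11 + 156)/12)/8 = -¼ + ((1/12)*145)/8 = -¼ + (⅛)*(145/12) = -¼ + 145/96 = 121/96)
V(M, k) = -4 (V(M, k) = -2*2 = -⅓*12 = -4)
R(U, Y) = -4
-37125/R(N(-12), 23) + 10460/g(-63, 211) = -37125/(-4) + 10460/(121/96) = -37125*(-¼) + 10460*(96/121) = 37125/4 + 1004160/121 = 8508765/484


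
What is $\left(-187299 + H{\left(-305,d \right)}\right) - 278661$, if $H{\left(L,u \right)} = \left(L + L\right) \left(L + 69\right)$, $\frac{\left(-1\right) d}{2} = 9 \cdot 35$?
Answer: $-322000$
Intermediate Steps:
$d = -630$ ($d = - 2 \cdot 9 \cdot 35 = \left(-2\right) 315 = -630$)
$H{\left(L,u \right)} = 2 L \left(69 + L\right)$
$\left(-187299 + H{\left(-305,d \right)}\right) - 278661 = \left(-187299 + 2 \left(-305\right) \left(69 - 305\right)\right) - 278661 = \left(-187299 + 2 \left(-305\right) \left(-236\right)\right) - 278661 = \left(-187299 + 143960\right) - 278661 = -43339 - 278661 = -322000$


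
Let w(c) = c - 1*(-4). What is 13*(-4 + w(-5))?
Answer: -65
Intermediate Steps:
w(c) = 4 + c (w(c) = c + 4 = 4 + c)
13*(-4 + w(-5)) = 13*(-4 + (4 - 5)) = 13*(-4 - 1) = 13*(-5) = -65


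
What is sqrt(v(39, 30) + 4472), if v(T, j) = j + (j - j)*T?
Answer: sqrt(4502) ≈ 67.097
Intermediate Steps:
v(T, j) = j (v(T, j) = j + 0*T = j + 0 = j)
sqrt(v(39, 30) + 4472) = sqrt(30 + 4472) = sqrt(4502)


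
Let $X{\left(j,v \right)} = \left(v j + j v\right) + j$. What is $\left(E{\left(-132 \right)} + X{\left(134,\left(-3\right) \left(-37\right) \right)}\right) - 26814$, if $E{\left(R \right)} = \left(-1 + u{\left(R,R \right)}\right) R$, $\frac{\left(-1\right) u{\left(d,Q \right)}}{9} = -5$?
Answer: $-2740$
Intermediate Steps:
$X{\left(j,v \right)} = j + 2 j v$ ($X{\left(j,v \right)} = \left(j v + j v\right) + j = 2 j v + j = j + 2 j v$)
$u{\left(d,Q \right)} = 45$ ($u{\left(d,Q \right)} = \left(-9\right) \left(-5\right) = 45$)
$E{\left(R \right)} = 44 R$ ($E{\left(R \right)} = \left(-1 + 45\right) R = 44 R$)
$\left(E{\left(-132 \right)} + X{\left(134,\left(-3\right) \left(-37\right) \right)}\right) - 26814 = \left(44 \left(-132\right) + 134 \left(1 + 2 \left(\left(-3\right) \left(-37\right)\right)\right)\right) - 26814 = \left(-5808 + 134 \left(1 + 2 \cdot 111\right)\right) - 26814 = \left(-5808 + 134 \left(1 + 222\right)\right) - 26814 = \left(-5808 + 134 \cdot 223\right) - 26814 = \left(-5808 + 29882\right) - 26814 = 24074 - 26814 = -2740$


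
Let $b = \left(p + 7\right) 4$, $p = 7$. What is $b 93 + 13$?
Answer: $5221$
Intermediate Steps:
$b = 56$ ($b = \left(7 + 7\right) 4 = 14 \cdot 4 = 56$)
$b 93 + 13 = 56 \cdot 93 + 13 = 5208 + 13 = 5221$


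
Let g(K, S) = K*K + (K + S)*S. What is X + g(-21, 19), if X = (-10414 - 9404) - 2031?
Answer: -21446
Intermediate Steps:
g(K, S) = K² + S*(K + S)
X = -21849 (X = -19818 - 2031 = -21849)
X + g(-21, 19) = -21849 + ((-21)² + 19² - 21*19) = -21849 + (441 + 361 - 399) = -21849 + 403 = -21446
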